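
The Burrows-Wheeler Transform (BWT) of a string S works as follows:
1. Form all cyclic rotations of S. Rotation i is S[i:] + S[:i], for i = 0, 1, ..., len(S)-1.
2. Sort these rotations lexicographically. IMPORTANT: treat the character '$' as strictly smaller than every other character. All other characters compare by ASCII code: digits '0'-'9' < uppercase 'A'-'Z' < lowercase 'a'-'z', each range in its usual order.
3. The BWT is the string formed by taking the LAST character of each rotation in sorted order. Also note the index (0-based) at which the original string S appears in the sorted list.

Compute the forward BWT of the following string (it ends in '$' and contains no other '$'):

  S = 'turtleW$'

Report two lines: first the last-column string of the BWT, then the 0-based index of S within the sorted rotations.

Answer: Weltur$t
6

Derivation:
All 8 rotations (rotation i = S[i:]+S[:i]):
  rot[0] = turtleW$
  rot[1] = urtleW$t
  rot[2] = rtleW$tu
  rot[3] = tleW$tur
  rot[4] = leW$turt
  rot[5] = eW$turtl
  rot[6] = W$turtle
  rot[7] = $turtleW
Sorted (with $ < everything):
  sorted[0] = $turtleW  (last char: 'W')
  sorted[1] = W$turtle  (last char: 'e')
  sorted[2] = eW$turtl  (last char: 'l')
  sorted[3] = leW$turt  (last char: 't')
  sorted[4] = rtleW$tu  (last char: 'u')
  sorted[5] = tleW$tur  (last char: 'r')
  sorted[6] = turtleW$  (last char: '$')
  sorted[7] = urtleW$t  (last char: 't')
Last column: Weltur$t
Original string S is at sorted index 6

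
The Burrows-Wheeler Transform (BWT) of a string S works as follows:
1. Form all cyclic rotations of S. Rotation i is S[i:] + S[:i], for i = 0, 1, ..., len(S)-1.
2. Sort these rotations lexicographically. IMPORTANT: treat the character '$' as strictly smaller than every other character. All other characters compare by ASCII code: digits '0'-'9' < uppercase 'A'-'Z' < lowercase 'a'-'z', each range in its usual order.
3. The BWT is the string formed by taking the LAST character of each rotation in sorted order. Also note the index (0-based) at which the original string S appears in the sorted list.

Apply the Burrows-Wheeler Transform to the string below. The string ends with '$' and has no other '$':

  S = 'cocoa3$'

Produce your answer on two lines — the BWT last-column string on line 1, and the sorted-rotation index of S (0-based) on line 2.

Answer: 3aoo$cc
4

Derivation:
All 7 rotations (rotation i = S[i:]+S[:i]):
  rot[0] = cocoa3$
  rot[1] = ocoa3$c
  rot[2] = coa3$co
  rot[3] = oa3$coc
  rot[4] = a3$coco
  rot[5] = 3$cocoa
  rot[6] = $cocoa3
Sorted (with $ < everything):
  sorted[0] = $cocoa3  (last char: '3')
  sorted[1] = 3$cocoa  (last char: 'a')
  sorted[2] = a3$coco  (last char: 'o')
  sorted[3] = coa3$co  (last char: 'o')
  sorted[4] = cocoa3$  (last char: '$')
  sorted[5] = oa3$coc  (last char: 'c')
  sorted[6] = ocoa3$c  (last char: 'c')
Last column: 3aoo$cc
Original string S is at sorted index 4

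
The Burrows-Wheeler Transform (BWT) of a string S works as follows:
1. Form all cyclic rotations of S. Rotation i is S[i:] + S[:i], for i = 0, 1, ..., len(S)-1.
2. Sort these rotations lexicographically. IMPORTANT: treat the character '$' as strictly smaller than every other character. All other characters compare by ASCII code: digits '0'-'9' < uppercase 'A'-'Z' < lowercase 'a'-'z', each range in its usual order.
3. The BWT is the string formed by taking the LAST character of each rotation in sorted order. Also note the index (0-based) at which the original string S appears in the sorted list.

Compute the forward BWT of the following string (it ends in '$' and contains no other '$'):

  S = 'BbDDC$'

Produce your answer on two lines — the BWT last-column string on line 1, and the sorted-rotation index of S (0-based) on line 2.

Answer: C$DDbB
1

Derivation:
All 6 rotations (rotation i = S[i:]+S[:i]):
  rot[0] = BbDDC$
  rot[1] = bDDC$B
  rot[2] = DDC$Bb
  rot[3] = DC$BbD
  rot[4] = C$BbDD
  rot[5] = $BbDDC
Sorted (with $ < everything):
  sorted[0] = $BbDDC  (last char: 'C')
  sorted[1] = BbDDC$  (last char: '$')
  sorted[2] = C$BbDD  (last char: 'D')
  sorted[3] = DC$BbD  (last char: 'D')
  sorted[4] = DDC$Bb  (last char: 'b')
  sorted[5] = bDDC$B  (last char: 'B')
Last column: C$DDbB
Original string S is at sorted index 1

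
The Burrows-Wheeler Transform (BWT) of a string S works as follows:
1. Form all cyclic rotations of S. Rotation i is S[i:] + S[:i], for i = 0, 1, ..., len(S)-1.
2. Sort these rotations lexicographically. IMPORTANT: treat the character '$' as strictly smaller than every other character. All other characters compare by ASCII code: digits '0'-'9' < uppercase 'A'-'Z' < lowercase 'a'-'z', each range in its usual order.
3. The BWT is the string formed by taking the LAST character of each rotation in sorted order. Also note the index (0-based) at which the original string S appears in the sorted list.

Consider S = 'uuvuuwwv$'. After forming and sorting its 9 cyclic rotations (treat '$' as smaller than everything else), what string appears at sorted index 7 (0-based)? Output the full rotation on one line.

Answer: wv$uuvuuw

Derivation:
All 9 rotations (rotation i = S[i:]+S[:i]):
  rot[0] = uuvuuwwv$
  rot[1] = uvuuwwv$u
  rot[2] = vuuwwv$uu
  rot[3] = uuwwv$uuv
  rot[4] = uwwv$uuvu
  rot[5] = wwv$uuvuu
  rot[6] = wv$uuvuuw
  rot[7] = v$uuvuuww
  rot[8] = $uuvuuwwv
Sorted (with $ < everything):
  sorted[0] = $uuvuuwwv
  sorted[1] = uuvuuwwv$
  sorted[2] = uuwwv$uuv
  sorted[3] = uvuuwwv$u
  sorted[4] = uwwv$uuvu
  sorted[5] = v$uuvuuww
  sorted[6] = vuuwwv$uu
  sorted[7] = wv$uuvuuw
  sorted[8] = wwv$uuvuu
sorted[7] = wv$uuvuuw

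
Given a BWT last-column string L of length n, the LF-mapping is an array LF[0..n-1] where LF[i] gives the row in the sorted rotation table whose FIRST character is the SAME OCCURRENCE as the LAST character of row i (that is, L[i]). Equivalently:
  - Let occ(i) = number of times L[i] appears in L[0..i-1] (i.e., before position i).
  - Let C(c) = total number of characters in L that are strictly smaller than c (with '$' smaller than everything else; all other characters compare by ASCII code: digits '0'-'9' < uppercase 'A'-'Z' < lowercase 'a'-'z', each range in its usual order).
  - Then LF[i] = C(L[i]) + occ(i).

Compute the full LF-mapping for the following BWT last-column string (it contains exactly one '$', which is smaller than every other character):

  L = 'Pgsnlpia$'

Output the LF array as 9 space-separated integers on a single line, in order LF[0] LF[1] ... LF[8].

Char counts: '$':1, 'P':1, 'a':1, 'g':1, 'i':1, 'l':1, 'n':1, 'p':1, 's':1
C (first-col start): C('$')=0, C('P')=1, C('a')=2, C('g')=3, C('i')=4, C('l')=5, C('n')=6, C('p')=7, C('s')=8
L[0]='P': occ=0, LF[0]=C('P')+0=1+0=1
L[1]='g': occ=0, LF[1]=C('g')+0=3+0=3
L[2]='s': occ=0, LF[2]=C('s')+0=8+0=8
L[3]='n': occ=0, LF[3]=C('n')+0=6+0=6
L[4]='l': occ=0, LF[4]=C('l')+0=5+0=5
L[5]='p': occ=0, LF[5]=C('p')+0=7+0=7
L[6]='i': occ=0, LF[6]=C('i')+0=4+0=4
L[7]='a': occ=0, LF[7]=C('a')+0=2+0=2
L[8]='$': occ=0, LF[8]=C('$')+0=0+0=0

Answer: 1 3 8 6 5 7 4 2 0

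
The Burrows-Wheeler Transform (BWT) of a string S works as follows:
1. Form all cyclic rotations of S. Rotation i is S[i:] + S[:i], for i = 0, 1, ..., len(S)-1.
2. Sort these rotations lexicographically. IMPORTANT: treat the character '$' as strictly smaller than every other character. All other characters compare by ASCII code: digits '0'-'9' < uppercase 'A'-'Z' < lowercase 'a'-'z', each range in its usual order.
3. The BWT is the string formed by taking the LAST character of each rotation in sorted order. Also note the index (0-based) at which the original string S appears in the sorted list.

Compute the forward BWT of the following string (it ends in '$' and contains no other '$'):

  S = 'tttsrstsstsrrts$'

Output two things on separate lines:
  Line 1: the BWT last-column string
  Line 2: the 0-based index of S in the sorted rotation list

All 16 rotations (rotation i = S[i:]+S[:i]):
  rot[0] = tttsrstsstsrrts$
  rot[1] = ttsrstsstsrrts$t
  rot[2] = tsrstsstsrrts$tt
  rot[3] = srstsstsrrts$ttt
  rot[4] = rstsstsrrts$ttts
  rot[5] = stsstsrrts$tttsr
  rot[6] = tsstsrrts$tttsrs
  rot[7] = sstsrrts$tttsrst
  rot[8] = stsrrts$tttsrsts
  rot[9] = tsrrts$tttsrstss
  rot[10] = srrts$tttsrstsst
  rot[11] = rrts$tttsrstssts
  rot[12] = rts$tttsrstsstsr
  rot[13] = ts$tttsrstsstsrr
  rot[14] = s$tttsrstsstsrrt
  rot[15] = $tttsrstsstsrrts
Sorted (with $ < everything):
  sorted[0] = $tttsrstsstsrrts  (last char: 's')
  sorted[1] = rrts$tttsrstssts  (last char: 's')
  sorted[2] = rstsstsrrts$ttts  (last char: 's')
  sorted[3] = rts$tttsrstsstsr  (last char: 'r')
  sorted[4] = s$tttsrstsstsrrt  (last char: 't')
  sorted[5] = srrts$tttsrstsst  (last char: 't')
  sorted[6] = srstsstsrrts$ttt  (last char: 't')
  sorted[7] = sstsrrts$tttsrst  (last char: 't')
  sorted[8] = stsrrts$tttsrsts  (last char: 's')
  sorted[9] = stsstsrrts$tttsr  (last char: 'r')
  sorted[10] = ts$tttsrstsstsrr  (last char: 'r')
  sorted[11] = tsrrts$tttsrstss  (last char: 's')
  sorted[12] = tsrstsstsrrts$tt  (last char: 't')
  sorted[13] = tsstsrrts$tttsrs  (last char: 's')
  sorted[14] = ttsrstsstsrrts$t  (last char: 't')
  sorted[15] = tttsrstsstsrrts$  (last char: '$')
Last column: sssrttttsrrstst$
Original string S is at sorted index 15

Answer: sssrttttsrrstst$
15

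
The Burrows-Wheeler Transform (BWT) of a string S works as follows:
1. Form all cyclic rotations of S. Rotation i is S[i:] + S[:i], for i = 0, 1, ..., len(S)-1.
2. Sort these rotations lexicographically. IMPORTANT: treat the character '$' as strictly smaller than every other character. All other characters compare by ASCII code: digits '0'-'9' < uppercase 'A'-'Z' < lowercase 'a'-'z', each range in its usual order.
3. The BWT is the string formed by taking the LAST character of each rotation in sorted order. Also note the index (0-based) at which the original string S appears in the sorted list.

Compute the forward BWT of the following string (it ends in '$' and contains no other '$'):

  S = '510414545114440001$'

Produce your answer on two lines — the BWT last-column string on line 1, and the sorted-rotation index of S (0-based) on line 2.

Answer: 1400105514404151$44
16

Derivation:
All 19 rotations (rotation i = S[i:]+S[:i]):
  rot[0] = 510414545114440001$
  rot[1] = 10414545114440001$5
  rot[2] = 0414545114440001$51
  rot[3] = 414545114440001$510
  rot[4] = 14545114440001$5104
  rot[5] = 4545114440001$51041
  rot[6] = 545114440001$510414
  rot[7] = 45114440001$5104145
  rot[8] = 5114440001$51041454
  rot[9] = 114440001$510414545
  rot[10] = 14440001$5104145451
  rot[11] = 4440001$51041454511
  rot[12] = 440001$510414545114
  rot[13] = 40001$5104145451144
  rot[14] = 0001$51041454511444
  rot[15] = 001$510414545114440
  rot[16] = 01$5104145451144400
  rot[17] = 1$51041454511444000
  rot[18] = $510414545114440001
Sorted (with $ < everything):
  sorted[0] = $510414545114440001  (last char: '1')
  sorted[1] = 0001$51041454511444  (last char: '4')
  sorted[2] = 001$510414545114440  (last char: '0')
  sorted[3] = 01$5104145451144400  (last char: '0')
  sorted[4] = 0414545114440001$51  (last char: '1')
  sorted[5] = 1$51041454511444000  (last char: '0')
  sorted[6] = 10414545114440001$5  (last char: '5')
  sorted[7] = 114440001$510414545  (last char: '5')
  sorted[8] = 14440001$5104145451  (last char: '1')
  sorted[9] = 14545114440001$5104  (last char: '4')
  sorted[10] = 40001$5104145451144  (last char: '4')
  sorted[11] = 414545114440001$510  (last char: '0')
  sorted[12] = 440001$510414545114  (last char: '4')
  sorted[13] = 4440001$51041454511  (last char: '1')
  sorted[14] = 45114440001$5104145  (last char: '5')
  sorted[15] = 4545114440001$51041  (last char: '1')
  sorted[16] = 510414545114440001$  (last char: '$')
  sorted[17] = 5114440001$51041454  (last char: '4')
  sorted[18] = 545114440001$510414  (last char: '4')
Last column: 1400105514404151$44
Original string S is at sorted index 16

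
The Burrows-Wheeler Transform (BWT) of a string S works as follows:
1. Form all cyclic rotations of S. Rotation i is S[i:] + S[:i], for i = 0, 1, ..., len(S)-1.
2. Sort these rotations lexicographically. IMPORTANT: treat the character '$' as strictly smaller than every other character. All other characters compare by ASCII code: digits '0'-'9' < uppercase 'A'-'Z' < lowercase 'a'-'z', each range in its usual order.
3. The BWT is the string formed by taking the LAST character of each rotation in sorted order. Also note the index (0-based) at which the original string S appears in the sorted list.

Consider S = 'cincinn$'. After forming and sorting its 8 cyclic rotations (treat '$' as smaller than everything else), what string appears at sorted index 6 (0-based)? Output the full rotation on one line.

Answer: ncinn$ci

Derivation:
All 8 rotations (rotation i = S[i:]+S[:i]):
  rot[0] = cincinn$
  rot[1] = incinn$c
  rot[2] = ncinn$ci
  rot[3] = cinn$cin
  rot[4] = inn$cinc
  rot[5] = nn$cinci
  rot[6] = n$cincin
  rot[7] = $cincinn
Sorted (with $ < everything):
  sorted[0] = $cincinn
  sorted[1] = cincinn$
  sorted[2] = cinn$cin
  sorted[3] = incinn$c
  sorted[4] = inn$cinc
  sorted[5] = n$cincin
  sorted[6] = ncinn$ci
  sorted[7] = nn$cinci
sorted[6] = ncinn$ci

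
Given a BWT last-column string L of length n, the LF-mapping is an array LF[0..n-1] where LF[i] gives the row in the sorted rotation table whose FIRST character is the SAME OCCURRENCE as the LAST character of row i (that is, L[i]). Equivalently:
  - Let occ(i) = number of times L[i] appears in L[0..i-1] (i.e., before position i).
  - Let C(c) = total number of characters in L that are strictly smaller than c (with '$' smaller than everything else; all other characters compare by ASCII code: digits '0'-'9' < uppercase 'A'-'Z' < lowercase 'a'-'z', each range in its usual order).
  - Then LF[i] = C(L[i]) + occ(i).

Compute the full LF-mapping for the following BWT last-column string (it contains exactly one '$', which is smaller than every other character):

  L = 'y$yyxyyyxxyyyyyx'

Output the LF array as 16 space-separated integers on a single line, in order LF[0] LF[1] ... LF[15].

Answer: 5 0 6 7 1 8 9 10 2 3 11 12 13 14 15 4

Derivation:
Char counts: '$':1, 'x':4, 'y':11
C (first-col start): C('$')=0, C('x')=1, C('y')=5
L[0]='y': occ=0, LF[0]=C('y')+0=5+0=5
L[1]='$': occ=0, LF[1]=C('$')+0=0+0=0
L[2]='y': occ=1, LF[2]=C('y')+1=5+1=6
L[3]='y': occ=2, LF[3]=C('y')+2=5+2=7
L[4]='x': occ=0, LF[4]=C('x')+0=1+0=1
L[5]='y': occ=3, LF[5]=C('y')+3=5+3=8
L[6]='y': occ=4, LF[6]=C('y')+4=5+4=9
L[7]='y': occ=5, LF[7]=C('y')+5=5+5=10
L[8]='x': occ=1, LF[8]=C('x')+1=1+1=2
L[9]='x': occ=2, LF[9]=C('x')+2=1+2=3
L[10]='y': occ=6, LF[10]=C('y')+6=5+6=11
L[11]='y': occ=7, LF[11]=C('y')+7=5+7=12
L[12]='y': occ=8, LF[12]=C('y')+8=5+8=13
L[13]='y': occ=9, LF[13]=C('y')+9=5+9=14
L[14]='y': occ=10, LF[14]=C('y')+10=5+10=15
L[15]='x': occ=3, LF[15]=C('x')+3=1+3=4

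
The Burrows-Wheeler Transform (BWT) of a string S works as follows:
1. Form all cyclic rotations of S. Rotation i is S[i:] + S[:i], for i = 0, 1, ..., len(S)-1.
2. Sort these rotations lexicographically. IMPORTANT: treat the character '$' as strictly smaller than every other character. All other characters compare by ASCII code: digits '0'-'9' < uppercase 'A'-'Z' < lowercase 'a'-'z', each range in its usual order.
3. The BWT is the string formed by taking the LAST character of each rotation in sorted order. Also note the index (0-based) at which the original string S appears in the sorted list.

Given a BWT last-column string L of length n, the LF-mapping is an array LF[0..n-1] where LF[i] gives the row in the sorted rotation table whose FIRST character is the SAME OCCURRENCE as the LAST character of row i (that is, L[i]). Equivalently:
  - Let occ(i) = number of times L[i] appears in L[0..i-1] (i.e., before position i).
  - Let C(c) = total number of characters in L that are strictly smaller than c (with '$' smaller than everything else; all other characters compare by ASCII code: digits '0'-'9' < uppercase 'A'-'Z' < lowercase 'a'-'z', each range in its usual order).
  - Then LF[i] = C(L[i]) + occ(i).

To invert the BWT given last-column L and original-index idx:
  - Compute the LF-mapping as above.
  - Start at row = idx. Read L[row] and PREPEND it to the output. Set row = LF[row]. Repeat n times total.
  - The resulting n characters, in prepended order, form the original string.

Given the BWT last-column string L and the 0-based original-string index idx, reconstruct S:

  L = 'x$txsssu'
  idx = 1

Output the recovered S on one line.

Answer: stsuxsx$

Derivation:
LF mapping: 6 0 4 7 1 2 3 5
Walk LF starting at row 1, prepending L[row]:
  step 1: row=1, L[1]='$', prepend. Next row=LF[1]=0
  step 2: row=0, L[0]='x', prepend. Next row=LF[0]=6
  step 3: row=6, L[6]='s', prepend. Next row=LF[6]=3
  step 4: row=3, L[3]='x', prepend. Next row=LF[3]=7
  step 5: row=7, L[7]='u', prepend. Next row=LF[7]=5
  step 6: row=5, L[5]='s', prepend. Next row=LF[5]=2
  step 7: row=2, L[2]='t', prepend. Next row=LF[2]=4
  step 8: row=4, L[4]='s', prepend. Next row=LF[4]=1
Reversed output: stsuxsx$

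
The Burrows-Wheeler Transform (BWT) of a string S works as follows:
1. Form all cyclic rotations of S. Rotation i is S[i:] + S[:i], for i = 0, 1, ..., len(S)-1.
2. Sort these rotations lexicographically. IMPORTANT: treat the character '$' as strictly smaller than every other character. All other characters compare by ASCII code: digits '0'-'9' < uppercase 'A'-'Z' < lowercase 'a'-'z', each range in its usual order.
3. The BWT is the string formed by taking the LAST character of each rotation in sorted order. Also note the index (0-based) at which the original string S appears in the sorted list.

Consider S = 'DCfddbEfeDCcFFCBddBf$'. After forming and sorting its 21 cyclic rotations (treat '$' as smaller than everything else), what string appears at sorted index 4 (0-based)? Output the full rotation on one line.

All 21 rotations (rotation i = S[i:]+S[:i]):
  rot[0] = DCfddbEfeDCcFFCBddBf$
  rot[1] = CfddbEfeDCcFFCBddBf$D
  rot[2] = fddbEfeDCcFFCBddBf$DC
  rot[3] = ddbEfeDCcFFCBddBf$DCf
  rot[4] = dbEfeDCcFFCBddBf$DCfd
  rot[5] = bEfeDCcFFCBddBf$DCfdd
  rot[6] = EfeDCcFFCBddBf$DCfddb
  rot[7] = feDCcFFCBddBf$DCfddbE
  rot[8] = eDCcFFCBddBf$DCfddbEf
  rot[9] = DCcFFCBddBf$DCfddbEfe
  rot[10] = CcFFCBddBf$DCfddbEfeD
  rot[11] = cFFCBddBf$DCfddbEfeDC
  rot[12] = FFCBddBf$DCfddbEfeDCc
  rot[13] = FCBddBf$DCfddbEfeDCcF
  rot[14] = CBddBf$DCfddbEfeDCcFF
  rot[15] = BddBf$DCfddbEfeDCcFFC
  rot[16] = ddBf$DCfddbEfeDCcFFCB
  rot[17] = dBf$DCfddbEfeDCcFFCBd
  rot[18] = Bf$DCfddbEfeDCcFFCBdd
  rot[19] = f$DCfddbEfeDCcFFCBddB
  rot[20] = $DCfddbEfeDCcFFCBddBf
Sorted (with $ < everything):
  sorted[0] = $DCfddbEfeDCcFFCBddBf
  sorted[1] = BddBf$DCfddbEfeDCcFFC
  sorted[2] = Bf$DCfddbEfeDCcFFCBdd
  sorted[3] = CBddBf$DCfddbEfeDCcFF
  sorted[4] = CcFFCBddBf$DCfddbEfeD
  sorted[5] = CfddbEfeDCcFFCBddBf$D
  sorted[6] = DCcFFCBddBf$DCfddbEfe
  sorted[7] = DCfddbEfeDCcFFCBddBf$
  sorted[8] = EfeDCcFFCBddBf$DCfddb
  sorted[9] = FCBddBf$DCfddbEfeDCcF
  sorted[10] = FFCBddBf$DCfddbEfeDCc
  sorted[11] = bEfeDCcFFCBddBf$DCfdd
  sorted[12] = cFFCBddBf$DCfddbEfeDC
  sorted[13] = dBf$DCfddbEfeDCcFFCBd
  sorted[14] = dbEfeDCcFFCBddBf$DCfd
  sorted[15] = ddBf$DCfddbEfeDCcFFCB
  sorted[16] = ddbEfeDCcFFCBddBf$DCf
  sorted[17] = eDCcFFCBddBf$DCfddbEf
  sorted[18] = f$DCfddbEfeDCcFFCBddB
  sorted[19] = fddbEfeDCcFFCBddBf$DC
  sorted[20] = feDCcFFCBddBf$DCfddbE
sorted[4] = CcFFCBddBf$DCfddbEfeD

Answer: CcFFCBddBf$DCfddbEfeD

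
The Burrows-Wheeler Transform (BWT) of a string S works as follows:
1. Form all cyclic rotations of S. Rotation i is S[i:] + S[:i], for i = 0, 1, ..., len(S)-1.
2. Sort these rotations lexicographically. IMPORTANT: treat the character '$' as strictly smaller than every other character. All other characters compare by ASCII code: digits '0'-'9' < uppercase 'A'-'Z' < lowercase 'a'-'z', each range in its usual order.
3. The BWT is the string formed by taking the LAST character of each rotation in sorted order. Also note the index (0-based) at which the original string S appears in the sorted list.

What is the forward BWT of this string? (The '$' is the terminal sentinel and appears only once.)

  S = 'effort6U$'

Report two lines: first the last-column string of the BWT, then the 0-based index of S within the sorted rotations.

Answer: Ut6$effor
3

Derivation:
All 9 rotations (rotation i = S[i:]+S[:i]):
  rot[0] = effort6U$
  rot[1] = ffort6U$e
  rot[2] = fort6U$ef
  rot[3] = ort6U$eff
  rot[4] = rt6U$effo
  rot[5] = t6U$effor
  rot[6] = 6U$effort
  rot[7] = U$effort6
  rot[8] = $effort6U
Sorted (with $ < everything):
  sorted[0] = $effort6U  (last char: 'U')
  sorted[1] = 6U$effort  (last char: 't')
  sorted[2] = U$effort6  (last char: '6')
  sorted[3] = effort6U$  (last char: '$')
  sorted[4] = ffort6U$e  (last char: 'e')
  sorted[5] = fort6U$ef  (last char: 'f')
  sorted[6] = ort6U$eff  (last char: 'f')
  sorted[7] = rt6U$effo  (last char: 'o')
  sorted[8] = t6U$effor  (last char: 'r')
Last column: Ut6$effor
Original string S is at sorted index 3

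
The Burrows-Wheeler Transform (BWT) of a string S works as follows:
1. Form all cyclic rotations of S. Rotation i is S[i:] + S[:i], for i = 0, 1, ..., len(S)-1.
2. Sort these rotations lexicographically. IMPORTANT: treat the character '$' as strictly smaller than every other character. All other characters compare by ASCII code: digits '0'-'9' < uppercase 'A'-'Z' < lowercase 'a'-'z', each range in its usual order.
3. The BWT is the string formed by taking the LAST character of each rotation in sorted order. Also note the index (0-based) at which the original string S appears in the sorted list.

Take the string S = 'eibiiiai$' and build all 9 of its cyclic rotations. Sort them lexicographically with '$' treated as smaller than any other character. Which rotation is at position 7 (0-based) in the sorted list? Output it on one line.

Answer: iiai$eibi

Derivation:
All 9 rotations (rotation i = S[i:]+S[:i]):
  rot[0] = eibiiiai$
  rot[1] = ibiiiai$e
  rot[2] = biiiai$ei
  rot[3] = iiiai$eib
  rot[4] = iiai$eibi
  rot[5] = iai$eibii
  rot[6] = ai$eibiii
  rot[7] = i$eibiiia
  rot[8] = $eibiiiai
Sorted (with $ < everything):
  sorted[0] = $eibiiiai
  sorted[1] = ai$eibiii
  sorted[2] = biiiai$ei
  sorted[3] = eibiiiai$
  sorted[4] = i$eibiiia
  sorted[5] = iai$eibii
  sorted[6] = ibiiiai$e
  sorted[7] = iiai$eibi
  sorted[8] = iiiai$eib
sorted[7] = iiai$eibi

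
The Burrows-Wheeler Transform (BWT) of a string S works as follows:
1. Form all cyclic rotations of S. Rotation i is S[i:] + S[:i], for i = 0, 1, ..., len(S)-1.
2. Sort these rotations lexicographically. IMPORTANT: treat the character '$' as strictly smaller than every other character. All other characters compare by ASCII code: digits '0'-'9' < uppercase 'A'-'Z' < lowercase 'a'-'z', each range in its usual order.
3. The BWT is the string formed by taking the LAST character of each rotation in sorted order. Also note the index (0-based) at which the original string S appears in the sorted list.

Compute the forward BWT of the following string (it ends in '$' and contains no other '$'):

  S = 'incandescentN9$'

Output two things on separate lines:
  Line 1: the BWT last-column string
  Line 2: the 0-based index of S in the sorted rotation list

All 15 rotations (rotation i = S[i:]+S[:i]):
  rot[0] = incandescentN9$
  rot[1] = ncandescentN9$i
  rot[2] = candescentN9$in
  rot[3] = andescentN9$inc
  rot[4] = ndescentN9$inca
  rot[5] = descentN9$incan
  rot[6] = escentN9$incand
  rot[7] = scentN9$incande
  rot[8] = centN9$incandes
  rot[9] = entN9$incandesc
  rot[10] = ntN9$incandesce
  rot[11] = tN9$incandescen
  rot[12] = N9$incandescent
  rot[13] = 9$incandescentN
  rot[14] = $incandescentN9
Sorted (with $ < everything):
  sorted[0] = $incandescentN9  (last char: '9')
  sorted[1] = 9$incandescentN  (last char: 'N')
  sorted[2] = N9$incandescent  (last char: 't')
  sorted[3] = andescentN9$inc  (last char: 'c')
  sorted[4] = candescentN9$in  (last char: 'n')
  sorted[5] = centN9$incandes  (last char: 's')
  sorted[6] = descentN9$incan  (last char: 'n')
  sorted[7] = entN9$incandesc  (last char: 'c')
  sorted[8] = escentN9$incand  (last char: 'd')
  sorted[9] = incandescentN9$  (last char: '$')
  sorted[10] = ncandescentN9$i  (last char: 'i')
  sorted[11] = ndescentN9$inca  (last char: 'a')
  sorted[12] = ntN9$incandesce  (last char: 'e')
  sorted[13] = scentN9$incande  (last char: 'e')
  sorted[14] = tN9$incandescen  (last char: 'n')
Last column: 9Ntcnsncd$iaeen
Original string S is at sorted index 9

Answer: 9Ntcnsncd$iaeen
9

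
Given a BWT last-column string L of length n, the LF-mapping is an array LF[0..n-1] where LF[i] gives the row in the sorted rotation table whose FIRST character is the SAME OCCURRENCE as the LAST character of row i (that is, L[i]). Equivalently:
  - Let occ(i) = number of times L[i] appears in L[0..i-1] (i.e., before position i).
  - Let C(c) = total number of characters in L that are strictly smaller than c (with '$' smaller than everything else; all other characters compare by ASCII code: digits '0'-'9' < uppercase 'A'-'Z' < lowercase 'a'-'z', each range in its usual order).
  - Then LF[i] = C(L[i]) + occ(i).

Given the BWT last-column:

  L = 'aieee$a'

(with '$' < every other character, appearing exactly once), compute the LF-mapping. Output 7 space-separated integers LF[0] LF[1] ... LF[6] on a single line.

Char counts: '$':1, 'a':2, 'e':3, 'i':1
C (first-col start): C('$')=0, C('a')=1, C('e')=3, C('i')=6
L[0]='a': occ=0, LF[0]=C('a')+0=1+0=1
L[1]='i': occ=0, LF[1]=C('i')+0=6+0=6
L[2]='e': occ=0, LF[2]=C('e')+0=3+0=3
L[3]='e': occ=1, LF[3]=C('e')+1=3+1=4
L[4]='e': occ=2, LF[4]=C('e')+2=3+2=5
L[5]='$': occ=0, LF[5]=C('$')+0=0+0=0
L[6]='a': occ=1, LF[6]=C('a')+1=1+1=2

Answer: 1 6 3 4 5 0 2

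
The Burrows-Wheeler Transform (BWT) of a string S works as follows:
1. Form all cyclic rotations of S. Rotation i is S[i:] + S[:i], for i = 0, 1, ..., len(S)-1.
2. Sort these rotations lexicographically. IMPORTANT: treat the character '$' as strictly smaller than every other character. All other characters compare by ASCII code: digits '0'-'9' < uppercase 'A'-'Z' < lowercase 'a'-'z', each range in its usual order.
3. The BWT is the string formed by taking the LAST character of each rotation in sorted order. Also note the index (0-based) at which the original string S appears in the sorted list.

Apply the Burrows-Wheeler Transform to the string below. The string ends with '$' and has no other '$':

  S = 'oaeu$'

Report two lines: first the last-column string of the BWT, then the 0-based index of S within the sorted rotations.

All 5 rotations (rotation i = S[i:]+S[:i]):
  rot[0] = oaeu$
  rot[1] = aeu$o
  rot[2] = eu$oa
  rot[3] = u$oae
  rot[4] = $oaeu
Sorted (with $ < everything):
  sorted[0] = $oaeu  (last char: 'u')
  sorted[1] = aeu$o  (last char: 'o')
  sorted[2] = eu$oa  (last char: 'a')
  sorted[3] = oaeu$  (last char: '$')
  sorted[4] = u$oae  (last char: 'e')
Last column: uoa$e
Original string S is at sorted index 3

Answer: uoa$e
3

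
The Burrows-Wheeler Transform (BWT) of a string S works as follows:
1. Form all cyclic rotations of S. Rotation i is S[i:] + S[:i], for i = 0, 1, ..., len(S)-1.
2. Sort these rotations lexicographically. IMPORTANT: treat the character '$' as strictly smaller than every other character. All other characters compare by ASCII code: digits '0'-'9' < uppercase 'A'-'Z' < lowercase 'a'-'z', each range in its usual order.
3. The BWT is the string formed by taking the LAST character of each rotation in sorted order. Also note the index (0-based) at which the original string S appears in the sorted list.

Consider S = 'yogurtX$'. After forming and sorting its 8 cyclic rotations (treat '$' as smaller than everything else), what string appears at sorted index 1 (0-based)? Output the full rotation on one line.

All 8 rotations (rotation i = S[i:]+S[:i]):
  rot[0] = yogurtX$
  rot[1] = ogurtX$y
  rot[2] = gurtX$yo
  rot[3] = urtX$yog
  rot[4] = rtX$yogu
  rot[5] = tX$yogur
  rot[6] = X$yogurt
  rot[7] = $yogurtX
Sorted (with $ < everything):
  sorted[0] = $yogurtX
  sorted[1] = X$yogurt
  sorted[2] = gurtX$yo
  sorted[3] = ogurtX$y
  sorted[4] = rtX$yogu
  sorted[5] = tX$yogur
  sorted[6] = urtX$yog
  sorted[7] = yogurtX$
sorted[1] = X$yogurt

Answer: X$yogurt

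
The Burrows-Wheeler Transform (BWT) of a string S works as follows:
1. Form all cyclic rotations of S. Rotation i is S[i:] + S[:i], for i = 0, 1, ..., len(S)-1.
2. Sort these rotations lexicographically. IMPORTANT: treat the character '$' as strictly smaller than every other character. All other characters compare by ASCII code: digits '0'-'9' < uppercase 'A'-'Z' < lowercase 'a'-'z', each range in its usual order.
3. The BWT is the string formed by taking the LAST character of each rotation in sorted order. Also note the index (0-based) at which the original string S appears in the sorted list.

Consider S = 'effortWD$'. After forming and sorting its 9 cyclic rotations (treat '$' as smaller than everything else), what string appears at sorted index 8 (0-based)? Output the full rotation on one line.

All 9 rotations (rotation i = S[i:]+S[:i]):
  rot[0] = effortWD$
  rot[1] = ffortWD$e
  rot[2] = fortWD$ef
  rot[3] = ortWD$eff
  rot[4] = rtWD$effo
  rot[5] = tWD$effor
  rot[6] = WD$effort
  rot[7] = D$effortW
  rot[8] = $effortWD
Sorted (with $ < everything):
  sorted[0] = $effortWD
  sorted[1] = D$effortW
  sorted[2] = WD$effort
  sorted[3] = effortWD$
  sorted[4] = ffortWD$e
  sorted[5] = fortWD$ef
  sorted[6] = ortWD$eff
  sorted[7] = rtWD$effo
  sorted[8] = tWD$effor
sorted[8] = tWD$effor

Answer: tWD$effor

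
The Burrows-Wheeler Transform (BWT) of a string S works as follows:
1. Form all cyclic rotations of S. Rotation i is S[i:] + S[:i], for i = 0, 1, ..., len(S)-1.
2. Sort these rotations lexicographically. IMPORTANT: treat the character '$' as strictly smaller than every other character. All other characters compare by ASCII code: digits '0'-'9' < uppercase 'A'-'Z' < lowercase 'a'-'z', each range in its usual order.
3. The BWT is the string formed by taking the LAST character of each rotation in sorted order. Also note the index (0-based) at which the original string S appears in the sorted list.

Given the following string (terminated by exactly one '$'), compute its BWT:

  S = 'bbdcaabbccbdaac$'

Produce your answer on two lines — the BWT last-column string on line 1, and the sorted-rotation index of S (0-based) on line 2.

All 16 rotations (rotation i = S[i:]+S[:i]):
  rot[0] = bbdcaabbccbdaac$
  rot[1] = bdcaabbccbdaac$b
  rot[2] = dcaabbccbdaac$bb
  rot[3] = caabbccbdaac$bbd
  rot[4] = aabbccbdaac$bbdc
  rot[5] = abbccbdaac$bbdca
  rot[6] = bbccbdaac$bbdcaa
  rot[7] = bccbdaac$bbdcaab
  rot[8] = ccbdaac$bbdcaabb
  rot[9] = cbdaac$bbdcaabbc
  rot[10] = bdaac$bbdcaabbcc
  rot[11] = daac$bbdcaabbccb
  rot[12] = aac$bbdcaabbccbd
  rot[13] = ac$bbdcaabbccbda
  rot[14] = c$bbdcaabbccbdaa
  rot[15] = $bbdcaabbccbdaac
Sorted (with $ < everything):
  sorted[0] = $bbdcaabbccbdaac  (last char: 'c')
  sorted[1] = aabbccbdaac$bbdc  (last char: 'c')
  sorted[2] = aac$bbdcaabbccbd  (last char: 'd')
  sorted[3] = abbccbdaac$bbdca  (last char: 'a')
  sorted[4] = ac$bbdcaabbccbda  (last char: 'a')
  sorted[5] = bbccbdaac$bbdcaa  (last char: 'a')
  sorted[6] = bbdcaabbccbdaac$  (last char: '$')
  sorted[7] = bccbdaac$bbdcaab  (last char: 'b')
  sorted[8] = bdaac$bbdcaabbcc  (last char: 'c')
  sorted[9] = bdcaabbccbdaac$b  (last char: 'b')
  sorted[10] = c$bbdcaabbccbdaa  (last char: 'a')
  sorted[11] = caabbccbdaac$bbd  (last char: 'd')
  sorted[12] = cbdaac$bbdcaabbc  (last char: 'c')
  sorted[13] = ccbdaac$bbdcaabb  (last char: 'b')
  sorted[14] = daac$bbdcaabbccb  (last char: 'b')
  sorted[15] = dcaabbccbdaac$bb  (last char: 'b')
Last column: ccdaaa$bcbadcbbb
Original string S is at sorted index 6

Answer: ccdaaa$bcbadcbbb
6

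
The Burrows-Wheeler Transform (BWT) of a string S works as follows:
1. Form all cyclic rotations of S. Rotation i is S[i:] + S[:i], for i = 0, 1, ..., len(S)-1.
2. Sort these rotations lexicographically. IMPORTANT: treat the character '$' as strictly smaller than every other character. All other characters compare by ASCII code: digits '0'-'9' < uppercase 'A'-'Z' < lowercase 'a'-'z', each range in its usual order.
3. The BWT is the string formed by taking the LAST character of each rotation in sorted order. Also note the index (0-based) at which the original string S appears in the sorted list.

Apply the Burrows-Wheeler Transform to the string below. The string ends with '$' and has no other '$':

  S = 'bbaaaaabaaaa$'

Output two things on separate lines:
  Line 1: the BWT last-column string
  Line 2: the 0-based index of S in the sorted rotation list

All 13 rotations (rotation i = S[i:]+S[:i]):
  rot[0] = bbaaaaabaaaa$
  rot[1] = baaaaabaaaa$b
  rot[2] = aaaaabaaaa$bb
  rot[3] = aaaabaaaa$bba
  rot[4] = aaabaaaa$bbaa
  rot[5] = aabaaaa$bbaaa
  rot[6] = abaaaa$bbaaaa
  rot[7] = baaaa$bbaaaaa
  rot[8] = aaaa$bbaaaaab
  rot[9] = aaa$bbaaaaaba
  rot[10] = aa$bbaaaaabaa
  rot[11] = a$bbaaaaabaaa
  rot[12] = $bbaaaaabaaaa
Sorted (with $ < everything):
  sorted[0] = $bbaaaaabaaaa  (last char: 'a')
  sorted[1] = a$bbaaaaabaaa  (last char: 'a')
  sorted[2] = aa$bbaaaaabaa  (last char: 'a')
  sorted[3] = aaa$bbaaaaaba  (last char: 'a')
  sorted[4] = aaaa$bbaaaaab  (last char: 'b')
  sorted[5] = aaaaabaaaa$bb  (last char: 'b')
  sorted[6] = aaaabaaaa$bba  (last char: 'a')
  sorted[7] = aaabaaaa$bbaa  (last char: 'a')
  sorted[8] = aabaaaa$bbaaa  (last char: 'a')
  sorted[9] = abaaaa$bbaaaa  (last char: 'a')
  sorted[10] = baaaa$bbaaaaa  (last char: 'a')
  sorted[11] = baaaaabaaaa$b  (last char: 'b')
  sorted[12] = bbaaaaabaaaa$  (last char: '$')
Last column: aaaabbaaaaab$
Original string S is at sorted index 12

Answer: aaaabbaaaaab$
12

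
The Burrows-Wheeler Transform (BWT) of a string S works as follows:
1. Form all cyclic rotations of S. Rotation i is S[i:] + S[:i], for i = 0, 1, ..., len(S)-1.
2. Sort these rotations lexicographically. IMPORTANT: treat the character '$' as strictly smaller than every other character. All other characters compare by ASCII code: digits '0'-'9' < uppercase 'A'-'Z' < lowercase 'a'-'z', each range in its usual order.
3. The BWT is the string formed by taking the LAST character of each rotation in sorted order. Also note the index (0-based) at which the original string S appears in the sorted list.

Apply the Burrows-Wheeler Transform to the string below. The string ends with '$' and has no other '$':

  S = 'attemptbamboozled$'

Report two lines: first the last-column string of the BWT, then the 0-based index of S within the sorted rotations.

All 18 rotations (rotation i = S[i:]+S[:i]):
  rot[0] = attemptbamboozled$
  rot[1] = ttemptbamboozled$a
  rot[2] = temptbamboozled$at
  rot[3] = emptbamboozled$att
  rot[4] = mptbamboozled$atte
  rot[5] = ptbamboozled$attem
  rot[6] = tbamboozled$attemp
  rot[7] = bamboozled$attempt
  rot[8] = amboozled$attemptb
  rot[9] = mboozled$attemptba
  rot[10] = boozled$attemptbam
  rot[11] = oozled$attemptbamb
  rot[12] = ozled$attemptbambo
  rot[13] = zled$attemptbamboo
  rot[14] = led$attemptbambooz
  rot[15] = ed$attemptbamboozl
  rot[16] = d$attemptbamboozle
  rot[17] = $attemptbamboozled
Sorted (with $ < everything):
  sorted[0] = $attemptbamboozled  (last char: 'd')
  sorted[1] = amboozled$attemptb  (last char: 'b')
  sorted[2] = attemptbamboozled$  (last char: '$')
  sorted[3] = bamboozled$attempt  (last char: 't')
  sorted[4] = boozled$attemptbam  (last char: 'm')
  sorted[5] = d$attemptbamboozle  (last char: 'e')
  sorted[6] = ed$attemptbamboozl  (last char: 'l')
  sorted[7] = emptbamboozled$att  (last char: 't')
  sorted[8] = led$attemptbambooz  (last char: 'z')
  sorted[9] = mboozled$attemptba  (last char: 'a')
  sorted[10] = mptbamboozled$atte  (last char: 'e')
  sorted[11] = oozled$attemptbamb  (last char: 'b')
  sorted[12] = ozled$attemptbambo  (last char: 'o')
  sorted[13] = ptbamboozled$attem  (last char: 'm')
  sorted[14] = tbamboozled$attemp  (last char: 'p')
  sorted[15] = temptbamboozled$at  (last char: 't')
  sorted[16] = ttemptbamboozled$a  (last char: 'a')
  sorted[17] = zled$attemptbamboo  (last char: 'o')
Last column: db$tmeltzaebomptao
Original string S is at sorted index 2

Answer: db$tmeltzaebomptao
2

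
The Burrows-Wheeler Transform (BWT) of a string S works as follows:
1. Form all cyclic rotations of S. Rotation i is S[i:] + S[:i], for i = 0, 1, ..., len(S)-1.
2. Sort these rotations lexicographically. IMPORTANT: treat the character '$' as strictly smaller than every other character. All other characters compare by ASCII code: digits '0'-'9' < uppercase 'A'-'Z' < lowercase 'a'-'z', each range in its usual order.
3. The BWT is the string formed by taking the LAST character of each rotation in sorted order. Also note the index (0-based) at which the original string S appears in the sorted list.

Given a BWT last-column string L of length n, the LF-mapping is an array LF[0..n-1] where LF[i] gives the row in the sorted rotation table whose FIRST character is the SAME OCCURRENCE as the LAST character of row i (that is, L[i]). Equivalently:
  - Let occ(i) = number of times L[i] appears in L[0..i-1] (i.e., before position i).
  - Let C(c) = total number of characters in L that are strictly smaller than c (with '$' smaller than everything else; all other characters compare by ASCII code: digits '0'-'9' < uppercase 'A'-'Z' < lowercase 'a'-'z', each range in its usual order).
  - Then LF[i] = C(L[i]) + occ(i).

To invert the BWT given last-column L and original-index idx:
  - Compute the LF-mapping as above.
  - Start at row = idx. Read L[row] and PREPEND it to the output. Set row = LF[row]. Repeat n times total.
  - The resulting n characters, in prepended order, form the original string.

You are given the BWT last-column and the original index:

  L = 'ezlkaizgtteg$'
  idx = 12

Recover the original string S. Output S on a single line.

LF mapping: 2 11 8 7 1 6 12 4 9 10 3 5 0
Walk LF starting at row 12, prepending L[row]:
  step 1: row=12, L[12]='$', prepend. Next row=LF[12]=0
  step 2: row=0, L[0]='e', prepend. Next row=LF[0]=2
  step 3: row=2, L[2]='l', prepend. Next row=LF[2]=8
  step 4: row=8, L[8]='t', prepend. Next row=LF[8]=9
  step 5: row=9, L[9]='t', prepend. Next row=LF[9]=10
  step 6: row=10, L[10]='e', prepend. Next row=LF[10]=3
  step 7: row=3, L[3]='k', prepend. Next row=LF[3]=7
  step 8: row=7, L[7]='g', prepend. Next row=LF[7]=4
  step 9: row=4, L[4]='a', prepend. Next row=LF[4]=1
  step 10: row=1, L[1]='z', prepend. Next row=LF[1]=11
  step 11: row=11, L[11]='g', prepend. Next row=LF[11]=5
  step 12: row=5, L[5]='i', prepend. Next row=LF[5]=6
  step 13: row=6, L[6]='z', prepend. Next row=LF[6]=12
Reversed output: zigzagkettle$

Answer: zigzagkettle$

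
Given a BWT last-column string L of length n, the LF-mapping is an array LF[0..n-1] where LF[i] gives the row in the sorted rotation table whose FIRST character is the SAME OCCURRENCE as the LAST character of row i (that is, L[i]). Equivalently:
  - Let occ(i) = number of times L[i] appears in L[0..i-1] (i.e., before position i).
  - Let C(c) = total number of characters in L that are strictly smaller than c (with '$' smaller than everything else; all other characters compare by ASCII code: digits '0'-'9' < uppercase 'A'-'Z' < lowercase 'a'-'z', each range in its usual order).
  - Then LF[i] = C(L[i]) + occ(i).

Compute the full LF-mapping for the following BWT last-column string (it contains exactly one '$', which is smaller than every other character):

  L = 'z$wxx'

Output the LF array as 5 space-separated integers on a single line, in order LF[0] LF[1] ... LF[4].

Answer: 4 0 1 2 3

Derivation:
Char counts: '$':1, 'w':1, 'x':2, 'z':1
C (first-col start): C('$')=0, C('w')=1, C('x')=2, C('z')=4
L[0]='z': occ=0, LF[0]=C('z')+0=4+0=4
L[1]='$': occ=0, LF[1]=C('$')+0=0+0=0
L[2]='w': occ=0, LF[2]=C('w')+0=1+0=1
L[3]='x': occ=0, LF[3]=C('x')+0=2+0=2
L[4]='x': occ=1, LF[4]=C('x')+1=2+1=3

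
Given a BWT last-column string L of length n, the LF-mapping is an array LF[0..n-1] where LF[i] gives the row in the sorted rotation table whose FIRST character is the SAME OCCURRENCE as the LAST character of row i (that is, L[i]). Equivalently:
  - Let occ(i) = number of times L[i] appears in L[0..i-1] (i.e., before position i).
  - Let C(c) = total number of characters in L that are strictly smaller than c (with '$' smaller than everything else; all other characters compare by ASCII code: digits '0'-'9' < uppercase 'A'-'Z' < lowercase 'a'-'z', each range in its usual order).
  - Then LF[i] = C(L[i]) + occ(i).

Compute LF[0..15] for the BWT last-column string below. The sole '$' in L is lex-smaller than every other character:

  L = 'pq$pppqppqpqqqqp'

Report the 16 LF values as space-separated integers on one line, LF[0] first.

Char counts: '$':1, 'p':8, 'q':7
C (first-col start): C('$')=0, C('p')=1, C('q')=9
L[0]='p': occ=0, LF[0]=C('p')+0=1+0=1
L[1]='q': occ=0, LF[1]=C('q')+0=9+0=9
L[2]='$': occ=0, LF[2]=C('$')+0=0+0=0
L[3]='p': occ=1, LF[3]=C('p')+1=1+1=2
L[4]='p': occ=2, LF[4]=C('p')+2=1+2=3
L[5]='p': occ=3, LF[5]=C('p')+3=1+3=4
L[6]='q': occ=1, LF[6]=C('q')+1=9+1=10
L[7]='p': occ=4, LF[7]=C('p')+4=1+4=5
L[8]='p': occ=5, LF[8]=C('p')+5=1+5=6
L[9]='q': occ=2, LF[9]=C('q')+2=9+2=11
L[10]='p': occ=6, LF[10]=C('p')+6=1+6=7
L[11]='q': occ=3, LF[11]=C('q')+3=9+3=12
L[12]='q': occ=4, LF[12]=C('q')+4=9+4=13
L[13]='q': occ=5, LF[13]=C('q')+5=9+5=14
L[14]='q': occ=6, LF[14]=C('q')+6=9+6=15
L[15]='p': occ=7, LF[15]=C('p')+7=1+7=8

Answer: 1 9 0 2 3 4 10 5 6 11 7 12 13 14 15 8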